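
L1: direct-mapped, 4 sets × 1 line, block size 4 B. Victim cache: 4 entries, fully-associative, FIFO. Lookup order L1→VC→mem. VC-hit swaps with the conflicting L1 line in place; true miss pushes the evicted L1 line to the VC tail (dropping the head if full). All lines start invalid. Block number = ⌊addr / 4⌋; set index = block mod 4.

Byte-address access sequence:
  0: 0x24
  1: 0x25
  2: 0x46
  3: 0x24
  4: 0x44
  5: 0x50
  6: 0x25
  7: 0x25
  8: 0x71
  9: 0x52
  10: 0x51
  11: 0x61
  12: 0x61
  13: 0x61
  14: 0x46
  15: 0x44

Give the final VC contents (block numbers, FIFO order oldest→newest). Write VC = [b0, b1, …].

  [0] addr=0x24 blk=9 s=1: MISS | VC []
  [1] addr=0x25 blk=9 s=1: L1-HIT | VC []
  [2] addr=0x46 blk=17 s=1: MISS | VC [9]
  [3] addr=0x24 blk=9 s=1: VC-HIT | VC [17]
  [4] addr=0x44 blk=17 s=1: VC-HIT | VC [9]
  [5] addr=0x50 blk=20 s=0: MISS | VC [9]
  [6] addr=0x25 blk=9 s=1: VC-HIT | VC [17]
  [7] addr=0x25 blk=9 s=1: L1-HIT | VC [17]
  [8] addr=0x71 blk=28 s=0: MISS | VC [17, 20]
  [9] addr=0x52 blk=20 s=0: VC-HIT | VC [17, 28]
  [10] addr=0x51 blk=20 s=0: L1-HIT | VC [17, 28]
  [11] addr=0x61 blk=24 s=0: MISS | VC [17, 28, 20]
  [12] addr=0x61 blk=24 s=0: L1-HIT | VC [17, 28, 20]
  [13] addr=0x61 blk=24 s=0: L1-HIT | VC [17, 28, 20]
  [14] addr=0x46 blk=17 s=1: VC-HIT | VC [9, 28, 20]
  [15] addr=0x44 blk=17 s=1: L1-HIT | VC [9, 28, 20]

VC = [9, 28, 20]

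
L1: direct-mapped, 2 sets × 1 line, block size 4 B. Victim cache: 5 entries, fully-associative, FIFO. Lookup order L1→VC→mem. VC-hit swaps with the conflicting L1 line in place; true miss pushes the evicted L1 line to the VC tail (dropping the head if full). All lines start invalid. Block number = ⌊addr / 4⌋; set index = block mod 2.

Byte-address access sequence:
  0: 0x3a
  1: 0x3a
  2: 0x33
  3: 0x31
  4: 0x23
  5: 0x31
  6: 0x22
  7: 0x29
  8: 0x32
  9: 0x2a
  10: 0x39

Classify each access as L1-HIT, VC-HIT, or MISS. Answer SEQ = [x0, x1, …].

0: 0x3a (blk 14, set 0) → MISS  vc=[]
1: 0x3a (blk 14, set 0) → L1-HIT  vc=[]
2: 0x33 (blk 12, set 0) → MISS  vc=[14]
3: 0x31 (blk 12, set 0) → L1-HIT  vc=[14]
4: 0x23 (blk 8, set 0) → MISS  vc=[14, 12]
5: 0x31 (blk 12, set 0) → VC-HIT  vc=[14, 8]
6: 0x22 (blk 8, set 0) → VC-HIT  vc=[14, 12]
7: 0x29 (blk 10, set 0) → MISS  vc=[14, 12, 8]
8: 0x32 (blk 12, set 0) → VC-HIT  vc=[14, 10, 8]
9: 0x2a (blk 10, set 0) → VC-HIT  vc=[14, 12, 8]
10: 0x39 (blk 14, set 0) → VC-HIT  vc=[10, 12, 8]

SEQ = [MISS, L1-HIT, MISS, L1-HIT, MISS, VC-HIT, VC-HIT, MISS, VC-HIT, VC-HIT, VC-HIT]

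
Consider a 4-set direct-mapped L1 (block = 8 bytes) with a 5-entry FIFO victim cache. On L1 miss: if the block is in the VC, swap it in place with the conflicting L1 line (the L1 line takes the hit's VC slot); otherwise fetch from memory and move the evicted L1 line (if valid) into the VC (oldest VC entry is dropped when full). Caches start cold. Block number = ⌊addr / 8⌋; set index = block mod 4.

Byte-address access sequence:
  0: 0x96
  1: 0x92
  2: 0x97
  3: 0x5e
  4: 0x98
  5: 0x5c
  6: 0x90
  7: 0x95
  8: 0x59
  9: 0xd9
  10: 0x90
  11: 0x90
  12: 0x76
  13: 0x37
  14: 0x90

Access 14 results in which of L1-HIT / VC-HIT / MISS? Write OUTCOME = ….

OUTCOME = VC-HIT

  [0] addr=0x96 blk=18 s=2: MISS | VC []
  [1] addr=0x92 blk=18 s=2: L1-HIT | VC []
  [2] addr=0x97 blk=18 s=2: L1-HIT | VC []
  [3] addr=0x5e blk=11 s=3: MISS | VC []
  [4] addr=0x98 blk=19 s=3: MISS | VC [11]
  [5] addr=0x5c blk=11 s=3: VC-HIT | VC [19]
  [6] addr=0x90 blk=18 s=2: L1-HIT | VC [19]
  [7] addr=0x95 blk=18 s=2: L1-HIT | VC [19]
  [8] addr=0x59 blk=11 s=3: L1-HIT | VC [19]
  [9] addr=0xd9 blk=27 s=3: MISS | VC [19, 11]
  [10] addr=0x90 blk=18 s=2: L1-HIT | VC [19, 11]
  [11] addr=0x90 blk=18 s=2: L1-HIT | VC [19, 11]
  [12] addr=0x76 blk=14 s=2: MISS | VC [19, 11, 18]
  [13] addr=0x37 blk=6 s=2: MISS | VC [19, 11, 18, 14]
  [14] addr=0x90 blk=18 s=2: VC-HIT | VC [19, 11, 6, 14]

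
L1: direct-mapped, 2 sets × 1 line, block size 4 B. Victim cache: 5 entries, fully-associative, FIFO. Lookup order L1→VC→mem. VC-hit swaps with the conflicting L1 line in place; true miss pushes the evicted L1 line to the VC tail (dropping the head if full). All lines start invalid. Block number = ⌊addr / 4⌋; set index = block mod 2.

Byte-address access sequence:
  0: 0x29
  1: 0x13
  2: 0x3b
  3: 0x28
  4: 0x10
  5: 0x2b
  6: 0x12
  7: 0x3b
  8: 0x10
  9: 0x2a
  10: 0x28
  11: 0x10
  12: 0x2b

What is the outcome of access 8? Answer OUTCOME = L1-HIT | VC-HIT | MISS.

OUTCOME = VC-HIT

#0 0x29→b10/s0 MISS; vc=[]
#1 0x13→b4/s0 MISS; vc=[10]
#2 0x3b→b14/s0 MISS; vc=[10,4]
#3 0x28→b10/s0 VC-HIT; vc=[14,4]
#4 0x10→b4/s0 VC-HIT; vc=[14,10]
#5 0x2b→b10/s0 VC-HIT; vc=[14,4]
#6 0x12→b4/s0 VC-HIT; vc=[14,10]
#7 0x3b→b14/s0 VC-HIT; vc=[4,10]
#8 0x10→b4/s0 VC-HIT; vc=[14,10]
#9 0x2a→b10/s0 VC-HIT; vc=[14,4]
#10 0x28→b10/s0 L1-HIT; vc=[14,4]
#11 0x10→b4/s0 VC-HIT; vc=[14,10]
#12 0x2b→b10/s0 VC-HIT; vc=[14,4]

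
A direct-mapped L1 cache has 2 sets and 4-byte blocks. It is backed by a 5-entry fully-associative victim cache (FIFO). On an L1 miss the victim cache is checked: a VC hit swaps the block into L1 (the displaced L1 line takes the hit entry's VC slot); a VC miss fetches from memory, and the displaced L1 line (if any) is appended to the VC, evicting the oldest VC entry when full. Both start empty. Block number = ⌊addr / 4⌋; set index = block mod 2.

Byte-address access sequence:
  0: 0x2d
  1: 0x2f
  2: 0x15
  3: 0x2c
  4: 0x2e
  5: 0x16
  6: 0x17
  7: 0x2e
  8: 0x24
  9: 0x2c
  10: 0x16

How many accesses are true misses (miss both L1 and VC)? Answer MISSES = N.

MISSES = 3

#0 0x2d→b11/s1 MISS; vc=[]
#1 0x2f→b11/s1 L1-HIT; vc=[]
#2 0x15→b5/s1 MISS; vc=[11]
#3 0x2c→b11/s1 VC-HIT; vc=[5]
#4 0x2e→b11/s1 L1-HIT; vc=[5]
#5 0x16→b5/s1 VC-HIT; vc=[11]
#6 0x17→b5/s1 L1-HIT; vc=[11]
#7 0x2e→b11/s1 VC-HIT; vc=[5]
#8 0x24→b9/s1 MISS; vc=[5,11]
#9 0x2c→b11/s1 VC-HIT; vc=[5,9]
#10 0x16→b5/s1 VC-HIT; vc=[11,9]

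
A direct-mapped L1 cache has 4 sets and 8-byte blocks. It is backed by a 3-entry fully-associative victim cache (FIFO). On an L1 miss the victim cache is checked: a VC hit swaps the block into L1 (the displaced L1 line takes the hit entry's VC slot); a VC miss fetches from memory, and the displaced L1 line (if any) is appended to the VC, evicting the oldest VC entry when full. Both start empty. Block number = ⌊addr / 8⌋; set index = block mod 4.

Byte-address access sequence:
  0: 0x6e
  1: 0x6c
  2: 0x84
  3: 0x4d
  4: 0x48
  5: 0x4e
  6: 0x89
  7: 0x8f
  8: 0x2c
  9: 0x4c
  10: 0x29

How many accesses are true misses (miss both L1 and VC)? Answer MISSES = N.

MISSES = 5

0: 0x6e (blk 13, set 1) → MISS  vc=[]
1: 0x6c (blk 13, set 1) → L1-HIT  vc=[]
2: 0x84 (blk 16, set 0) → MISS  vc=[]
3: 0x4d (blk 9, set 1) → MISS  vc=[13]
4: 0x48 (blk 9, set 1) → L1-HIT  vc=[13]
5: 0x4e (blk 9, set 1) → L1-HIT  vc=[13]
6: 0x89 (blk 17, set 1) → MISS  vc=[13, 9]
7: 0x8f (blk 17, set 1) → L1-HIT  vc=[13, 9]
8: 0x2c (blk 5, set 1) → MISS  vc=[13, 9, 17]
9: 0x4c (blk 9, set 1) → VC-HIT  vc=[13, 5, 17]
10: 0x29 (blk 5, set 1) → VC-HIT  vc=[13, 9, 17]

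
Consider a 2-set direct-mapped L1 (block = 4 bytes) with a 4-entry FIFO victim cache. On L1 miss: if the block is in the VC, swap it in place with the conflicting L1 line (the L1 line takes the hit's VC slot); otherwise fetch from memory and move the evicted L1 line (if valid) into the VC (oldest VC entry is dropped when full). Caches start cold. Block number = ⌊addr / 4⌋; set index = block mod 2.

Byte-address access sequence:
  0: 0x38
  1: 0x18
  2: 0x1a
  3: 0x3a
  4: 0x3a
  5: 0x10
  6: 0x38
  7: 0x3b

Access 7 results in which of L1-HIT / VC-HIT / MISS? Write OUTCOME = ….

OUTCOME = L1-HIT

#0 0x38→b14/s0 MISS; vc=[]
#1 0x18→b6/s0 MISS; vc=[14]
#2 0x1a→b6/s0 L1-HIT; vc=[14]
#3 0x3a→b14/s0 VC-HIT; vc=[6]
#4 0x3a→b14/s0 L1-HIT; vc=[6]
#5 0x10→b4/s0 MISS; vc=[6,14]
#6 0x38→b14/s0 VC-HIT; vc=[6,4]
#7 0x3b→b14/s0 L1-HIT; vc=[6,4]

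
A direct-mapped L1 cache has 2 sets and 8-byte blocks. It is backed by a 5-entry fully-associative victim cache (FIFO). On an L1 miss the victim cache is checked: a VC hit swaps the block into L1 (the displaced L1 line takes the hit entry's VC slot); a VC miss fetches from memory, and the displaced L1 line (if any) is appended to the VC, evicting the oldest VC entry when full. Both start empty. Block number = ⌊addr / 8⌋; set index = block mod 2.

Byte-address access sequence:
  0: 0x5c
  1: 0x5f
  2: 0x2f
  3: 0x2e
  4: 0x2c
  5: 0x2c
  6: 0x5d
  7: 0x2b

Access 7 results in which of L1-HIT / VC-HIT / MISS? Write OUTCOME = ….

0: 0x5c (blk 11, set 1) → MISS  vc=[]
1: 0x5f (blk 11, set 1) → L1-HIT  vc=[]
2: 0x2f (blk 5, set 1) → MISS  vc=[11]
3: 0x2e (blk 5, set 1) → L1-HIT  vc=[11]
4: 0x2c (blk 5, set 1) → L1-HIT  vc=[11]
5: 0x2c (blk 5, set 1) → L1-HIT  vc=[11]
6: 0x5d (blk 11, set 1) → VC-HIT  vc=[5]
7: 0x2b (blk 5, set 1) → VC-HIT  vc=[11]

OUTCOME = VC-HIT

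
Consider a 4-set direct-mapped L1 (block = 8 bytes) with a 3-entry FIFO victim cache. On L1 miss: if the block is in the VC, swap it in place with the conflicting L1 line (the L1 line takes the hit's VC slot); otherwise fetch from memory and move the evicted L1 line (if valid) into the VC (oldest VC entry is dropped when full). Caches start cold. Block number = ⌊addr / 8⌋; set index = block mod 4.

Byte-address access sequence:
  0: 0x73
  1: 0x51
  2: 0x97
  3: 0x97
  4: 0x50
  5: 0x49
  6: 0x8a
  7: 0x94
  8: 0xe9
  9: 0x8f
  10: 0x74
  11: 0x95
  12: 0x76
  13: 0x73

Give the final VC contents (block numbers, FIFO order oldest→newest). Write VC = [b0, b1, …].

VC = [9, 29, 18]

#0 0x73→b14/s2 MISS; vc=[]
#1 0x51→b10/s2 MISS; vc=[14]
#2 0x97→b18/s2 MISS; vc=[14,10]
#3 0x97→b18/s2 L1-HIT; vc=[14,10]
#4 0x50→b10/s2 VC-HIT; vc=[14,18]
#5 0x49→b9/s1 MISS; vc=[14,18]
#6 0x8a→b17/s1 MISS; vc=[14,18,9]
#7 0x94→b18/s2 VC-HIT; vc=[14,10,9]
#8 0xe9→b29/s1 MISS; vc=[10,9,17]
#9 0x8f→b17/s1 VC-HIT; vc=[10,9,29]
#10 0x74→b14/s2 MISS; vc=[9,29,18]
#11 0x95→b18/s2 VC-HIT; vc=[9,29,14]
#12 0x76→b14/s2 VC-HIT; vc=[9,29,18]
#13 0x73→b14/s2 L1-HIT; vc=[9,29,18]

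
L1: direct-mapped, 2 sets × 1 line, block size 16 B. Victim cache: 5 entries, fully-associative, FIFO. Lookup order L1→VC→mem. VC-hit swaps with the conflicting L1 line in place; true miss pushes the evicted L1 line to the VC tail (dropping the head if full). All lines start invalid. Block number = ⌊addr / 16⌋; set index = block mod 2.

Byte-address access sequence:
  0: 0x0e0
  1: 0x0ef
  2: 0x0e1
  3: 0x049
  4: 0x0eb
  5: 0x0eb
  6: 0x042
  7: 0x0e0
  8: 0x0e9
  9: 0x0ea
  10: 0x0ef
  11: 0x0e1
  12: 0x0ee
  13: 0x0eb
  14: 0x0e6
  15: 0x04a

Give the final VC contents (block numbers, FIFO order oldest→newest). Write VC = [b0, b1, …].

0: 0xe0 (blk 14, set 0) → MISS  vc=[]
1: 0xef (blk 14, set 0) → L1-HIT  vc=[]
2: 0xe1 (blk 14, set 0) → L1-HIT  vc=[]
3: 0x49 (blk 4, set 0) → MISS  vc=[14]
4: 0xeb (blk 14, set 0) → VC-HIT  vc=[4]
5: 0xeb (blk 14, set 0) → L1-HIT  vc=[4]
6: 0x42 (blk 4, set 0) → VC-HIT  vc=[14]
7: 0xe0 (blk 14, set 0) → VC-HIT  vc=[4]
8: 0xe9 (blk 14, set 0) → L1-HIT  vc=[4]
9: 0xea (blk 14, set 0) → L1-HIT  vc=[4]
10: 0xef (blk 14, set 0) → L1-HIT  vc=[4]
11: 0xe1 (blk 14, set 0) → L1-HIT  vc=[4]
12: 0xee (blk 14, set 0) → L1-HIT  vc=[4]
13: 0xeb (blk 14, set 0) → L1-HIT  vc=[4]
14: 0xe6 (blk 14, set 0) → L1-HIT  vc=[4]
15: 0x4a (blk 4, set 0) → VC-HIT  vc=[14]

VC = [14]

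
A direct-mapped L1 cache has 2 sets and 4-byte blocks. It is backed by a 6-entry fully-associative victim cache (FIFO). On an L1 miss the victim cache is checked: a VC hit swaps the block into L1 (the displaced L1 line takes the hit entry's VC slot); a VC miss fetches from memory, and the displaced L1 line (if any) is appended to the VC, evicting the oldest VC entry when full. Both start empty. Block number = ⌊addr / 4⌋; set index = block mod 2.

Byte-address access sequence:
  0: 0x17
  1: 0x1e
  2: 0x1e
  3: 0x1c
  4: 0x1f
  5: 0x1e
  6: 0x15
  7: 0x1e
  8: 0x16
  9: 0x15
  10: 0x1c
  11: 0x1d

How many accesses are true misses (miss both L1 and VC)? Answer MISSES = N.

0: 0x17 (blk 5, set 1) → MISS  vc=[]
1: 0x1e (blk 7, set 1) → MISS  vc=[5]
2: 0x1e (blk 7, set 1) → L1-HIT  vc=[5]
3: 0x1c (blk 7, set 1) → L1-HIT  vc=[5]
4: 0x1f (blk 7, set 1) → L1-HIT  vc=[5]
5: 0x1e (blk 7, set 1) → L1-HIT  vc=[5]
6: 0x15 (blk 5, set 1) → VC-HIT  vc=[7]
7: 0x1e (blk 7, set 1) → VC-HIT  vc=[5]
8: 0x16 (blk 5, set 1) → VC-HIT  vc=[7]
9: 0x15 (blk 5, set 1) → L1-HIT  vc=[7]
10: 0x1c (blk 7, set 1) → VC-HIT  vc=[5]
11: 0x1d (blk 7, set 1) → L1-HIT  vc=[5]

MISSES = 2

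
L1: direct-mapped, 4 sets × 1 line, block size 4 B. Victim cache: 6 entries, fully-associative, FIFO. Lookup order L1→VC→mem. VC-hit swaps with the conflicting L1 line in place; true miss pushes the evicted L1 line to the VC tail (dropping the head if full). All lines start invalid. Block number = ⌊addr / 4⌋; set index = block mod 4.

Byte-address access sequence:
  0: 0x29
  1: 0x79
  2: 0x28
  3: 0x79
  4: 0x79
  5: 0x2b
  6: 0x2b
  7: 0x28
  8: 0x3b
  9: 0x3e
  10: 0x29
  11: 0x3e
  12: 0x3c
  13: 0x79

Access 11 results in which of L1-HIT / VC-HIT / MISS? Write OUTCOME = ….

  [0] addr=0x29 blk=10 s=2: MISS | VC []
  [1] addr=0x79 blk=30 s=2: MISS | VC [10]
  [2] addr=0x28 blk=10 s=2: VC-HIT | VC [30]
  [3] addr=0x79 blk=30 s=2: VC-HIT | VC [10]
  [4] addr=0x79 blk=30 s=2: L1-HIT | VC [10]
  [5] addr=0x2b blk=10 s=2: VC-HIT | VC [30]
  [6] addr=0x2b blk=10 s=2: L1-HIT | VC [30]
  [7] addr=0x28 blk=10 s=2: L1-HIT | VC [30]
  [8] addr=0x3b blk=14 s=2: MISS | VC [30, 10]
  [9] addr=0x3e blk=15 s=3: MISS | VC [30, 10]
  [10] addr=0x29 blk=10 s=2: VC-HIT | VC [30, 14]
  [11] addr=0x3e blk=15 s=3: L1-HIT | VC [30, 14]
  [12] addr=0x3c blk=15 s=3: L1-HIT | VC [30, 14]
  [13] addr=0x79 blk=30 s=2: VC-HIT | VC [10, 14]

OUTCOME = L1-HIT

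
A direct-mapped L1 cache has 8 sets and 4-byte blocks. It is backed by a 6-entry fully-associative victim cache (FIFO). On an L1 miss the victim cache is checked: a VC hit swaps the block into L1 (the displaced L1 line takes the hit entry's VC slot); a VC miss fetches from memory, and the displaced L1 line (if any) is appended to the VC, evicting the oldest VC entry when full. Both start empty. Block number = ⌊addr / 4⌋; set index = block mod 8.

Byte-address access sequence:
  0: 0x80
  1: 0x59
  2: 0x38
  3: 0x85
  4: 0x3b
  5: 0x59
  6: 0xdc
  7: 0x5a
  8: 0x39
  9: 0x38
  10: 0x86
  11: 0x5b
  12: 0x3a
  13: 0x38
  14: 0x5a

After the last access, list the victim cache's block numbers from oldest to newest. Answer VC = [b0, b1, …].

VC = [14]

#0 0x80→b32/s0 MISS; vc=[]
#1 0x59→b22/s6 MISS; vc=[]
#2 0x38→b14/s6 MISS; vc=[22]
#3 0x85→b33/s1 MISS; vc=[22]
#4 0x3b→b14/s6 L1-HIT; vc=[22]
#5 0x59→b22/s6 VC-HIT; vc=[14]
#6 0xdc→b55/s7 MISS; vc=[14]
#7 0x5a→b22/s6 L1-HIT; vc=[14]
#8 0x39→b14/s6 VC-HIT; vc=[22]
#9 0x38→b14/s6 L1-HIT; vc=[22]
#10 0x86→b33/s1 L1-HIT; vc=[22]
#11 0x5b→b22/s6 VC-HIT; vc=[14]
#12 0x3a→b14/s6 VC-HIT; vc=[22]
#13 0x38→b14/s6 L1-HIT; vc=[22]
#14 0x5a→b22/s6 VC-HIT; vc=[14]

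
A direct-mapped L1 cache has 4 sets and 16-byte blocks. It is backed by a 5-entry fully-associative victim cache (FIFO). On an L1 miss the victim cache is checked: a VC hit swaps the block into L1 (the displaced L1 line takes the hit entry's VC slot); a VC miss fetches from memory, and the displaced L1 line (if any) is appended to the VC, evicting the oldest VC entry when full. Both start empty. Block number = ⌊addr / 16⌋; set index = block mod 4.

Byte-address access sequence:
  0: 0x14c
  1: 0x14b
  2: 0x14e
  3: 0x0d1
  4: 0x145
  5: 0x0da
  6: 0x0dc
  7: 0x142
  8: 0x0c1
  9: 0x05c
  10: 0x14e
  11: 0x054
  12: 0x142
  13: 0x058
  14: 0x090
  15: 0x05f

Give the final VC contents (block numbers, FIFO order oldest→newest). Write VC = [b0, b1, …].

#0 0x14c→b20/s0 MISS; vc=[]
#1 0x14b→b20/s0 L1-HIT; vc=[]
#2 0x14e→b20/s0 L1-HIT; vc=[]
#3 0xd1→b13/s1 MISS; vc=[]
#4 0x145→b20/s0 L1-HIT; vc=[]
#5 0xda→b13/s1 L1-HIT; vc=[]
#6 0xdc→b13/s1 L1-HIT; vc=[]
#7 0x142→b20/s0 L1-HIT; vc=[]
#8 0xc1→b12/s0 MISS; vc=[20]
#9 0x5c→b5/s1 MISS; vc=[20,13]
#10 0x14e→b20/s0 VC-HIT; vc=[12,13]
#11 0x54→b5/s1 L1-HIT; vc=[12,13]
#12 0x142→b20/s0 L1-HIT; vc=[12,13]
#13 0x58→b5/s1 L1-HIT; vc=[12,13]
#14 0x90→b9/s1 MISS; vc=[12,13,5]
#15 0x5f→b5/s1 VC-HIT; vc=[12,13,9]

VC = [12, 13, 9]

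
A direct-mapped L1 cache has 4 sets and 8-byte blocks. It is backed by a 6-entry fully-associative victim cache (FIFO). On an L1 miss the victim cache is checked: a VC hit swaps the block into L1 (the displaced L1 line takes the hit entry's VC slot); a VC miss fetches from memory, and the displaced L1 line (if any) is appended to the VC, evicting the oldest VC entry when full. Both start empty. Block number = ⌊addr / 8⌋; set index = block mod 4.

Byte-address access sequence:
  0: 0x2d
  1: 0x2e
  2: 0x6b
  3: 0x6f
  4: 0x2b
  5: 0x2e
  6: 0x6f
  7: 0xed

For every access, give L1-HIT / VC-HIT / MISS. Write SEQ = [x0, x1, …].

  [0] addr=0x2d blk=5 s=1: MISS | VC []
  [1] addr=0x2e blk=5 s=1: L1-HIT | VC []
  [2] addr=0x6b blk=13 s=1: MISS | VC [5]
  [3] addr=0x6f blk=13 s=1: L1-HIT | VC [5]
  [4] addr=0x2b blk=5 s=1: VC-HIT | VC [13]
  [5] addr=0x2e blk=5 s=1: L1-HIT | VC [13]
  [6] addr=0x6f blk=13 s=1: VC-HIT | VC [5]
  [7] addr=0xed blk=29 s=1: MISS | VC [5, 13]

SEQ = [MISS, L1-HIT, MISS, L1-HIT, VC-HIT, L1-HIT, VC-HIT, MISS]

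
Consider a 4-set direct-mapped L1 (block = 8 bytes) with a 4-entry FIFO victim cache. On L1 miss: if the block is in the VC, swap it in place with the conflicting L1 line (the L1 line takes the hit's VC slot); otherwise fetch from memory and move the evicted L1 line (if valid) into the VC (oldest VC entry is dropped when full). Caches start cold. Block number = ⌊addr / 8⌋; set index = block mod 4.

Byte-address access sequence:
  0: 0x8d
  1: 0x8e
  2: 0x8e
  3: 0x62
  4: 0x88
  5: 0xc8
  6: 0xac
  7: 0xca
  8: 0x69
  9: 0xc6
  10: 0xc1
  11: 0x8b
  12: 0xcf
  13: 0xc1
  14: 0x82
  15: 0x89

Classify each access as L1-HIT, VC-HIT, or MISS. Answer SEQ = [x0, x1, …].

SEQ = [MISS, L1-HIT, L1-HIT, MISS, L1-HIT, MISS, MISS, VC-HIT, MISS, MISS, L1-HIT, VC-HIT, VC-HIT, L1-HIT, MISS, VC-HIT]

  [0] addr=0x8d blk=17 s=1: MISS | VC []
  [1] addr=0x8e blk=17 s=1: L1-HIT | VC []
  [2] addr=0x8e blk=17 s=1: L1-HIT | VC []
  [3] addr=0x62 blk=12 s=0: MISS | VC []
  [4] addr=0x88 blk=17 s=1: L1-HIT | VC []
  [5] addr=0xc8 blk=25 s=1: MISS | VC [17]
  [6] addr=0xac blk=21 s=1: MISS | VC [17, 25]
  [7] addr=0xca blk=25 s=1: VC-HIT | VC [17, 21]
  [8] addr=0x69 blk=13 s=1: MISS | VC [17, 21, 25]
  [9] addr=0xc6 blk=24 s=0: MISS | VC [17, 21, 25, 12]
  [10] addr=0xc1 blk=24 s=0: L1-HIT | VC [17, 21, 25, 12]
  [11] addr=0x8b blk=17 s=1: VC-HIT | VC [13, 21, 25, 12]
  [12] addr=0xcf blk=25 s=1: VC-HIT | VC [13, 21, 17, 12]
  [13] addr=0xc1 blk=24 s=0: L1-HIT | VC [13, 21, 17, 12]
  [14] addr=0x82 blk=16 s=0: MISS | VC [21, 17, 12, 24]
  [15] addr=0x89 blk=17 s=1: VC-HIT | VC [21, 25, 12, 24]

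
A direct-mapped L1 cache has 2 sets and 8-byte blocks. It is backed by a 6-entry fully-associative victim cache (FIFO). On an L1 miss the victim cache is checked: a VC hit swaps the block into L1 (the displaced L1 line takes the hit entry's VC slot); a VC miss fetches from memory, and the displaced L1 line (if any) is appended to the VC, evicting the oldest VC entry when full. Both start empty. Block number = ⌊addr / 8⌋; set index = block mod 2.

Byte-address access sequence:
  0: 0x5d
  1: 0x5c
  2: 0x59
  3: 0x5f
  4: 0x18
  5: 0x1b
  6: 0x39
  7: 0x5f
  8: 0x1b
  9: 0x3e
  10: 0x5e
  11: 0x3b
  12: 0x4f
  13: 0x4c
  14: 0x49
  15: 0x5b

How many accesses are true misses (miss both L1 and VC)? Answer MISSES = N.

#0 0x5d→b11/s1 MISS; vc=[]
#1 0x5c→b11/s1 L1-HIT; vc=[]
#2 0x59→b11/s1 L1-HIT; vc=[]
#3 0x5f→b11/s1 L1-HIT; vc=[]
#4 0x18→b3/s1 MISS; vc=[11]
#5 0x1b→b3/s1 L1-HIT; vc=[11]
#6 0x39→b7/s1 MISS; vc=[11,3]
#7 0x5f→b11/s1 VC-HIT; vc=[7,3]
#8 0x1b→b3/s1 VC-HIT; vc=[7,11]
#9 0x3e→b7/s1 VC-HIT; vc=[3,11]
#10 0x5e→b11/s1 VC-HIT; vc=[3,7]
#11 0x3b→b7/s1 VC-HIT; vc=[3,11]
#12 0x4f→b9/s1 MISS; vc=[3,11,7]
#13 0x4c→b9/s1 L1-HIT; vc=[3,11,7]
#14 0x49→b9/s1 L1-HIT; vc=[3,11,7]
#15 0x5b→b11/s1 VC-HIT; vc=[3,9,7]

MISSES = 4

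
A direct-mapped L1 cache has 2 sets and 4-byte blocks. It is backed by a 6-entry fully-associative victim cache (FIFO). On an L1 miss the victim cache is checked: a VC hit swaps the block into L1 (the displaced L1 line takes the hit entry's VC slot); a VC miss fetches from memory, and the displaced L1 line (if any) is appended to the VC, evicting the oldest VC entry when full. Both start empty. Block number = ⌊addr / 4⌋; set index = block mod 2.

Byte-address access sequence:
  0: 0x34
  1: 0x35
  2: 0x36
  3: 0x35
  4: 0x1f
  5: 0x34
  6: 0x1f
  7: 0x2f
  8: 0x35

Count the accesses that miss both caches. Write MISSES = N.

0: 0x34 (blk 13, set 1) → MISS  vc=[]
1: 0x35 (blk 13, set 1) → L1-HIT  vc=[]
2: 0x36 (blk 13, set 1) → L1-HIT  vc=[]
3: 0x35 (blk 13, set 1) → L1-HIT  vc=[]
4: 0x1f (blk 7, set 1) → MISS  vc=[13]
5: 0x34 (blk 13, set 1) → VC-HIT  vc=[7]
6: 0x1f (blk 7, set 1) → VC-HIT  vc=[13]
7: 0x2f (blk 11, set 1) → MISS  vc=[13, 7]
8: 0x35 (blk 13, set 1) → VC-HIT  vc=[11, 7]

MISSES = 3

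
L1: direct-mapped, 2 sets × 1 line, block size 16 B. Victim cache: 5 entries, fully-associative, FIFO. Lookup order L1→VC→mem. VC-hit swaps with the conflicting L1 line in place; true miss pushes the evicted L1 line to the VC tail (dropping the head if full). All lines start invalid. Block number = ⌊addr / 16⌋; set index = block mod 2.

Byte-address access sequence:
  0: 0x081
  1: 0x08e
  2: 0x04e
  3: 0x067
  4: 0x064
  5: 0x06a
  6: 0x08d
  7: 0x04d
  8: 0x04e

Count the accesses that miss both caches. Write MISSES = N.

MISSES = 3

#0 0x81→b8/s0 MISS; vc=[]
#1 0x8e→b8/s0 L1-HIT; vc=[]
#2 0x4e→b4/s0 MISS; vc=[8]
#3 0x67→b6/s0 MISS; vc=[8,4]
#4 0x64→b6/s0 L1-HIT; vc=[8,4]
#5 0x6a→b6/s0 L1-HIT; vc=[8,4]
#6 0x8d→b8/s0 VC-HIT; vc=[6,4]
#7 0x4d→b4/s0 VC-HIT; vc=[6,8]
#8 0x4e→b4/s0 L1-HIT; vc=[6,8]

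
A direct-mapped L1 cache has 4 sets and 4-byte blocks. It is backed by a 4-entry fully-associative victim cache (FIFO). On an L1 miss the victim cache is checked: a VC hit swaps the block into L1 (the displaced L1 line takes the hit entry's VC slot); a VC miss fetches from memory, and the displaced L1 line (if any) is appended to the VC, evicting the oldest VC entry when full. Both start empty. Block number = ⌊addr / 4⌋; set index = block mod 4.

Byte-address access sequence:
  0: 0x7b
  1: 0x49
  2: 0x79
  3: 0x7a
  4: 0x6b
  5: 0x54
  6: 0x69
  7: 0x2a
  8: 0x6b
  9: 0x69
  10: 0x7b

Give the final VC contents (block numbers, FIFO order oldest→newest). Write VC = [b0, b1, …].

VC = [18, 26, 10]

#0 0x7b→b30/s2 MISS; vc=[]
#1 0x49→b18/s2 MISS; vc=[30]
#2 0x79→b30/s2 VC-HIT; vc=[18]
#3 0x7a→b30/s2 L1-HIT; vc=[18]
#4 0x6b→b26/s2 MISS; vc=[18,30]
#5 0x54→b21/s1 MISS; vc=[18,30]
#6 0x69→b26/s2 L1-HIT; vc=[18,30]
#7 0x2a→b10/s2 MISS; vc=[18,30,26]
#8 0x6b→b26/s2 VC-HIT; vc=[18,30,10]
#9 0x69→b26/s2 L1-HIT; vc=[18,30,10]
#10 0x7b→b30/s2 VC-HIT; vc=[18,26,10]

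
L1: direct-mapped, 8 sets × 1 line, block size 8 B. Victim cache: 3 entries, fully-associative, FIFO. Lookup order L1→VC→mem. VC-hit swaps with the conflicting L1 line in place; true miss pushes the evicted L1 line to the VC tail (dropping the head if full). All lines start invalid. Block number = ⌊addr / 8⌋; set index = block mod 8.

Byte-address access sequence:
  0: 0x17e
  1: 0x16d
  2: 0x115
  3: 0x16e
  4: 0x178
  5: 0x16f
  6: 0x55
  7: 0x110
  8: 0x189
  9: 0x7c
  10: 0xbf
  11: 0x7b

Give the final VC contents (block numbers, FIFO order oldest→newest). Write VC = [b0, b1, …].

0: 0x17e (blk 47, set 7) → MISS  vc=[]
1: 0x16d (blk 45, set 5) → MISS  vc=[]
2: 0x115 (blk 34, set 2) → MISS  vc=[]
3: 0x16e (blk 45, set 5) → L1-HIT  vc=[]
4: 0x178 (blk 47, set 7) → L1-HIT  vc=[]
5: 0x16f (blk 45, set 5) → L1-HIT  vc=[]
6: 0x55 (blk 10, set 2) → MISS  vc=[34]
7: 0x110 (blk 34, set 2) → VC-HIT  vc=[10]
8: 0x189 (blk 49, set 1) → MISS  vc=[10]
9: 0x7c (blk 15, set 7) → MISS  vc=[10, 47]
10: 0xbf (blk 23, set 7) → MISS  vc=[10, 47, 15]
11: 0x7b (blk 15, set 7) → VC-HIT  vc=[10, 47, 23]

VC = [10, 47, 23]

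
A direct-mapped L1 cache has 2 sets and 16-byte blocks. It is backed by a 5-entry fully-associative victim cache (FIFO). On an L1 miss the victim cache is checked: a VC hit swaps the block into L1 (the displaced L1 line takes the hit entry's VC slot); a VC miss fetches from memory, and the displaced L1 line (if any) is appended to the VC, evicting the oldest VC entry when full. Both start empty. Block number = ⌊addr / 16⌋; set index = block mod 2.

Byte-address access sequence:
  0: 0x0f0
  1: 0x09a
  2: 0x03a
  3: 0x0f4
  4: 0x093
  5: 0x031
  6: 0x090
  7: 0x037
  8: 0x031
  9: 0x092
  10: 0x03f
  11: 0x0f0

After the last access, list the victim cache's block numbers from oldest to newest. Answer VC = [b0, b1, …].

#0 0xf0→b15/s1 MISS; vc=[]
#1 0x9a→b9/s1 MISS; vc=[15]
#2 0x3a→b3/s1 MISS; vc=[15,9]
#3 0xf4→b15/s1 VC-HIT; vc=[3,9]
#4 0x93→b9/s1 VC-HIT; vc=[3,15]
#5 0x31→b3/s1 VC-HIT; vc=[9,15]
#6 0x90→b9/s1 VC-HIT; vc=[3,15]
#7 0x37→b3/s1 VC-HIT; vc=[9,15]
#8 0x31→b3/s1 L1-HIT; vc=[9,15]
#9 0x92→b9/s1 VC-HIT; vc=[3,15]
#10 0x3f→b3/s1 VC-HIT; vc=[9,15]
#11 0xf0→b15/s1 VC-HIT; vc=[9,3]

VC = [9, 3]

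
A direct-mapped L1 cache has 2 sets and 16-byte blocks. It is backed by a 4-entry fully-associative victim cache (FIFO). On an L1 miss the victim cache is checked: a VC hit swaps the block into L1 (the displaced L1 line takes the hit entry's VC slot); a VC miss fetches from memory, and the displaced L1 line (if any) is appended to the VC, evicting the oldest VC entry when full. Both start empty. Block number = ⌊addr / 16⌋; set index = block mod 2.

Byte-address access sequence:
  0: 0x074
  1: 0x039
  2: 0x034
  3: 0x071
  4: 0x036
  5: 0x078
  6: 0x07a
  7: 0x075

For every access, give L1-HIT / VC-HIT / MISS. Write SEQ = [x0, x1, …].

  [0] addr=0x74 blk=7 s=1: MISS | VC []
  [1] addr=0x39 blk=3 s=1: MISS | VC [7]
  [2] addr=0x34 blk=3 s=1: L1-HIT | VC [7]
  [3] addr=0x71 blk=7 s=1: VC-HIT | VC [3]
  [4] addr=0x36 blk=3 s=1: VC-HIT | VC [7]
  [5] addr=0x78 blk=7 s=1: VC-HIT | VC [3]
  [6] addr=0x7a blk=7 s=1: L1-HIT | VC [3]
  [7] addr=0x75 blk=7 s=1: L1-HIT | VC [3]

SEQ = [MISS, MISS, L1-HIT, VC-HIT, VC-HIT, VC-HIT, L1-HIT, L1-HIT]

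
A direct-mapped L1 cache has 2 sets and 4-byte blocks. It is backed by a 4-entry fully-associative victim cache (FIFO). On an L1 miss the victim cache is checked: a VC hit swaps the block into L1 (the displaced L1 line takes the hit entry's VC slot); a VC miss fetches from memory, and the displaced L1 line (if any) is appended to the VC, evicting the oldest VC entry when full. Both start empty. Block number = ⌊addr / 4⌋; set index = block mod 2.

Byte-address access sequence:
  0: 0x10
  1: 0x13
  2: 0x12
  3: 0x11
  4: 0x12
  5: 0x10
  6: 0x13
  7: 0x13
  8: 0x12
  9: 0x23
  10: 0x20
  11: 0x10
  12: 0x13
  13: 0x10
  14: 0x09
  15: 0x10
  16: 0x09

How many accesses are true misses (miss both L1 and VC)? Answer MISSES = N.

MISSES = 3

0: 0x10 (blk 4, set 0) → MISS  vc=[]
1: 0x13 (blk 4, set 0) → L1-HIT  vc=[]
2: 0x12 (blk 4, set 0) → L1-HIT  vc=[]
3: 0x11 (blk 4, set 0) → L1-HIT  vc=[]
4: 0x12 (blk 4, set 0) → L1-HIT  vc=[]
5: 0x10 (blk 4, set 0) → L1-HIT  vc=[]
6: 0x13 (blk 4, set 0) → L1-HIT  vc=[]
7: 0x13 (blk 4, set 0) → L1-HIT  vc=[]
8: 0x12 (blk 4, set 0) → L1-HIT  vc=[]
9: 0x23 (blk 8, set 0) → MISS  vc=[4]
10: 0x20 (blk 8, set 0) → L1-HIT  vc=[4]
11: 0x10 (blk 4, set 0) → VC-HIT  vc=[8]
12: 0x13 (blk 4, set 0) → L1-HIT  vc=[8]
13: 0x10 (blk 4, set 0) → L1-HIT  vc=[8]
14: 0x9 (blk 2, set 0) → MISS  vc=[8, 4]
15: 0x10 (blk 4, set 0) → VC-HIT  vc=[8, 2]
16: 0x9 (blk 2, set 0) → VC-HIT  vc=[8, 4]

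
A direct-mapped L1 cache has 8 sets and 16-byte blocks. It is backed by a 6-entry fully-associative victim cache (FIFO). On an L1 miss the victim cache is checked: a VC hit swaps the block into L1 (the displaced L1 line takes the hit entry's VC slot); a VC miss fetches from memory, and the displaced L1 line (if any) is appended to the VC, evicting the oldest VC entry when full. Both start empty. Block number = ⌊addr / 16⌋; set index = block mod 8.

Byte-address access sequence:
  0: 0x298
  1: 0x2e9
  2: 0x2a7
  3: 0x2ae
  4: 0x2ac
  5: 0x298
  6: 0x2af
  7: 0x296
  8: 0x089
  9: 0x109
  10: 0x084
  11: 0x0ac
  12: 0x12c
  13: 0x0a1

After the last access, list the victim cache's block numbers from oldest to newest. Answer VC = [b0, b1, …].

#0 0x298→b41/s1 MISS; vc=[]
#1 0x2e9→b46/s6 MISS; vc=[]
#2 0x2a7→b42/s2 MISS; vc=[]
#3 0x2ae→b42/s2 L1-HIT; vc=[]
#4 0x2ac→b42/s2 L1-HIT; vc=[]
#5 0x298→b41/s1 L1-HIT; vc=[]
#6 0x2af→b42/s2 L1-HIT; vc=[]
#7 0x296→b41/s1 L1-HIT; vc=[]
#8 0x89→b8/s0 MISS; vc=[]
#9 0x109→b16/s0 MISS; vc=[8]
#10 0x84→b8/s0 VC-HIT; vc=[16]
#11 0xac→b10/s2 MISS; vc=[16,42]
#12 0x12c→b18/s2 MISS; vc=[16,42,10]
#13 0xa1→b10/s2 VC-HIT; vc=[16,42,18]

VC = [16, 42, 18]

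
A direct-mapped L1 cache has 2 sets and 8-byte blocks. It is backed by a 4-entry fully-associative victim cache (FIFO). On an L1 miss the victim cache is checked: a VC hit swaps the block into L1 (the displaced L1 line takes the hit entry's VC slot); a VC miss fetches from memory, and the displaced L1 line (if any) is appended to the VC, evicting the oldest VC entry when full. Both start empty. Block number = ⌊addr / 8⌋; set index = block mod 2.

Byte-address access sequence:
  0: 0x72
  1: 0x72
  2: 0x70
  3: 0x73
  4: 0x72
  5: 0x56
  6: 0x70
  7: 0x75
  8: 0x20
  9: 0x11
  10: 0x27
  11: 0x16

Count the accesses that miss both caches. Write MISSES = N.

MISSES = 4

#0 0x72→b14/s0 MISS; vc=[]
#1 0x72→b14/s0 L1-HIT; vc=[]
#2 0x70→b14/s0 L1-HIT; vc=[]
#3 0x73→b14/s0 L1-HIT; vc=[]
#4 0x72→b14/s0 L1-HIT; vc=[]
#5 0x56→b10/s0 MISS; vc=[14]
#6 0x70→b14/s0 VC-HIT; vc=[10]
#7 0x75→b14/s0 L1-HIT; vc=[10]
#8 0x20→b4/s0 MISS; vc=[10,14]
#9 0x11→b2/s0 MISS; vc=[10,14,4]
#10 0x27→b4/s0 VC-HIT; vc=[10,14,2]
#11 0x16→b2/s0 VC-HIT; vc=[10,14,4]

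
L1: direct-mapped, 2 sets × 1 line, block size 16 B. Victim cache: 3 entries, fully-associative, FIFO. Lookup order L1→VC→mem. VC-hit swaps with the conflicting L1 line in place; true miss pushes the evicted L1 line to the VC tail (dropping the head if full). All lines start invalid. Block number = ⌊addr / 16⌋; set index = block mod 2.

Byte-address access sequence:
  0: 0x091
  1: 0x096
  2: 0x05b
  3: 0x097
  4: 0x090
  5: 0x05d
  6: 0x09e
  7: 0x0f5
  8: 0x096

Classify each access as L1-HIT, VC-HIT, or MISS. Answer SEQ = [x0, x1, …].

#0 0x91→b9/s1 MISS; vc=[]
#1 0x96→b9/s1 L1-HIT; vc=[]
#2 0x5b→b5/s1 MISS; vc=[9]
#3 0x97→b9/s1 VC-HIT; vc=[5]
#4 0x90→b9/s1 L1-HIT; vc=[5]
#5 0x5d→b5/s1 VC-HIT; vc=[9]
#6 0x9e→b9/s1 VC-HIT; vc=[5]
#7 0xf5→b15/s1 MISS; vc=[5,9]
#8 0x96→b9/s1 VC-HIT; vc=[5,15]

SEQ = [MISS, L1-HIT, MISS, VC-HIT, L1-HIT, VC-HIT, VC-HIT, MISS, VC-HIT]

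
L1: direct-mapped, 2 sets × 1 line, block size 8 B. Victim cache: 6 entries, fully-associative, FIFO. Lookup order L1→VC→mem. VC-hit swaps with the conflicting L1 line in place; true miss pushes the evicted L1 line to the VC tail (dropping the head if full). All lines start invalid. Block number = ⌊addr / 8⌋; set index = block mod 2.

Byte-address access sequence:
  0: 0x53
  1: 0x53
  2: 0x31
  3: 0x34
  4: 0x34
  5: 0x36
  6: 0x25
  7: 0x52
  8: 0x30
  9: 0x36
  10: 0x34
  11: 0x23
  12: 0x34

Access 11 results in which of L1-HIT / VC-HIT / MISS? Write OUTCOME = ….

OUTCOME = VC-HIT

#0 0x53→b10/s0 MISS; vc=[]
#1 0x53→b10/s0 L1-HIT; vc=[]
#2 0x31→b6/s0 MISS; vc=[10]
#3 0x34→b6/s0 L1-HIT; vc=[10]
#4 0x34→b6/s0 L1-HIT; vc=[10]
#5 0x36→b6/s0 L1-HIT; vc=[10]
#6 0x25→b4/s0 MISS; vc=[10,6]
#7 0x52→b10/s0 VC-HIT; vc=[4,6]
#8 0x30→b6/s0 VC-HIT; vc=[4,10]
#9 0x36→b6/s0 L1-HIT; vc=[4,10]
#10 0x34→b6/s0 L1-HIT; vc=[4,10]
#11 0x23→b4/s0 VC-HIT; vc=[6,10]
#12 0x34→b6/s0 VC-HIT; vc=[4,10]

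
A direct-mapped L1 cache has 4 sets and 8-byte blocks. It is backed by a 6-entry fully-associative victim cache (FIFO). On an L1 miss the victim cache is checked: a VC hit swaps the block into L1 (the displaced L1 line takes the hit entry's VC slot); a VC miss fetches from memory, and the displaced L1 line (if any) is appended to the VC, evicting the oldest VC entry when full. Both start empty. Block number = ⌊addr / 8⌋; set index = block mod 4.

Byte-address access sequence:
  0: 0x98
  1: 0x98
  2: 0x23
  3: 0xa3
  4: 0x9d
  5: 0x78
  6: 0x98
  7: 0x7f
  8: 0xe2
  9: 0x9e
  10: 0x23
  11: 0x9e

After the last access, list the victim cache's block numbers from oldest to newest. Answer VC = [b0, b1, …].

  [0] addr=0x98 blk=19 s=3: MISS | VC []
  [1] addr=0x98 blk=19 s=3: L1-HIT | VC []
  [2] addr=0x23 blk=4 s=0: MISS | VC []
  [3] addr=0xa3 blk=20 s=0: MISS | VC [4]
  [4] addr=0x9d blk=19 s=3: L1-HIT | VC [4]
  [5] addr=0x78 blk=15 s=3: MISS | VC [4, 19]
  [6] addr=0x98 blk=19 s=3: VC-HIT | VC [4, 15]
  [7] addr=0x7f blk=15 s=3: VC-HIT | VC [4, 19]
  [8] addr=0xe2 blk=28 s=0: MISS | VC [4, 19, 20]
  [9] addr=0x9e blk=19 s=3: VC-HIT | VC [4, 15, 20]
  [10] addr=0x23 blk=4 s=0: VC-HIT | VC [28, 15, 20]
  [11] addr=0x9e blk=19 s=3: L1-HIT | VC [28, 15, 20]

VC = [28, 15, 20]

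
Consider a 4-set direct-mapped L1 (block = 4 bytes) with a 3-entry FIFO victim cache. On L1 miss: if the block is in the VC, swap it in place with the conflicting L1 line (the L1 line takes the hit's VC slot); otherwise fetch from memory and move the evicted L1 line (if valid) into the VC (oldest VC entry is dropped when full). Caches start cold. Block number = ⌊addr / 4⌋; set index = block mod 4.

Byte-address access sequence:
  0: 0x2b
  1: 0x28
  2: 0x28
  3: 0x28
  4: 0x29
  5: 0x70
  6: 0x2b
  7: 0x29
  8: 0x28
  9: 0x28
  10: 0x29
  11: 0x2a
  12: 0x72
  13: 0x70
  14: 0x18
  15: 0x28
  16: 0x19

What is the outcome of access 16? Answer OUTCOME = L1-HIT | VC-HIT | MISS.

OUTCOME = VC-HIT

  [0] addr=0x2b blk=10 s=2: MISS | VC []
  [1] addr=0x28 blk=10 s=2: L1-HIT | VC []
  [2] addr=0x28 blk=10 s=2: L1-HIT | VC []
  [3] addr=0x28 blk=10 s=2: L1-HIT | VC []
  [4] addr=0x29 blk=10 s=2: L1-HIT | VC []
  [5] addr=0x70 blk=28 s=0: MISS | VC []
  [6] addr=0x2b blk=10 s=2: L1-HIT | VC []
  [7] addr=0x29 blk=10 s=2: L1-HIT | VC []
  [8] addr=0x28 blk=10 s=2: L1-HIT | VC []
  [9] addr=0x28 blk=10 s=2: L1-HIT | VC []
  [10] addr=0x29 blk=10 s=2: L1-HIT | VC []
  [11] addr=0x2a blk=10 s=2: L1-HIT | VC []
  [12] addr=0x72 blk=28 s=0: L1-HIT | VC []
  [13] addr=0x70 blk=28 s=0: L1-HIT | VC []
  [14] addr=0x18 blk=6 s=2: MISS | VC [10]
  [15] addr=0x28 blk=10 s=2: VC-HIT | VC [6]
  [16] addr=0x19 blk=6 s=2: VC-HIT | VC [10]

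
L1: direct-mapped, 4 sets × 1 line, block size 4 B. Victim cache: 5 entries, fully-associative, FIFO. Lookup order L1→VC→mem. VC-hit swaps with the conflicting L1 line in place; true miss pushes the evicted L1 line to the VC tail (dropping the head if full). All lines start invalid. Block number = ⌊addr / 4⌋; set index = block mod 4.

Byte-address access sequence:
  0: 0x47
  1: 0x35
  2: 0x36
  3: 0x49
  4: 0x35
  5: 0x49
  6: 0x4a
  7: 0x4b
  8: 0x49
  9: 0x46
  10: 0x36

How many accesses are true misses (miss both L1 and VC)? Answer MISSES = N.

0: 0x47 (blk 17, set 1) → MISS  vc=[]
1: 0x35 (blk 13, set 1) → MISS  vc=[17]
2: 0x36 (blk 13, set 1) → L1-HIT  vc=[17]
3: 0x49 (blk 18, set 2) → MISS  vc=[17]
4: 0x35 (blk 13, set 1) → L1-HIT  vc=[17]
5: 0x49 (blk 18, set 2) → L1-HIT  vc=[17]
6: 0x4a (blk 18, set 2) → L1-HIT  vc=[17]
7: 0x4b (blk 18, set 2) → L1-HIT  vc=[17]
8: 0x49 (blk 18, set 2) → L1-HIT  vc=[17]
9: 0x46 (blk 17, set 1) → VC-HIT  vc=[13]
10: 0x36 (blk 13, set 1) → VC-HIT  vc=[17]

MISSES = 3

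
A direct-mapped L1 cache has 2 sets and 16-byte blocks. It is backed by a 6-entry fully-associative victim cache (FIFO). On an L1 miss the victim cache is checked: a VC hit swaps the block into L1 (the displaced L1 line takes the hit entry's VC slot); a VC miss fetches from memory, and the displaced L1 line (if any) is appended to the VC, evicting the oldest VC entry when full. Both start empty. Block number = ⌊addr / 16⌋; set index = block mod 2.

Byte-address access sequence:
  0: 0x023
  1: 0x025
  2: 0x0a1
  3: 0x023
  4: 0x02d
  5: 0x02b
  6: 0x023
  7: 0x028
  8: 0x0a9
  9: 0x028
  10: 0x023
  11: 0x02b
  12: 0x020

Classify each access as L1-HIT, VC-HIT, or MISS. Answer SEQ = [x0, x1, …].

0: 0x23 (blk 2, set 0) → MISS  vc=[]
1: 0x25 (blk 2, set 0) → L1-HIT  vc=[]
2: 0xa1 (blk 10, set 0) → MISS  vc=[2]
3: 0x23 (blk 2, set 0) → VC-HIT  vc=[10]
4: 0x2d (blk 2, set 0) → L1-HIT  vc=[10]
5: 0x2b (blk 2, set 0) → L1-HIT  vc=[10]
6: 0x23 (blk 2, set 0) → L1-HIT  vc=[10]
7: 0x28 (blk 2, set 0) → L1-HIT  vc=[10]
8: 0xa9 (blk 10, set 0) → VC-HIT  vc=[2]
9: 0x28 (blk 2, set 0) → VC-HIT  vc=[10]
10: 0x23 (blk 2, set 0) → L1-HIT  vc=[10]
11: 0x2b (blk 2, set 0) → L1-HIT  vc=[10]
12: 0x20 (blk 2, set 0) → L1-HIT  vc=[10]

SEQ = [MISS, L1-HIT, MISS, VC-HIT, L1-HIT, L1-HIT, L1-HIT, L1-HIT, VC-HIT, VC-HIT, L1-HIT, L1-HIT, L1-HIT]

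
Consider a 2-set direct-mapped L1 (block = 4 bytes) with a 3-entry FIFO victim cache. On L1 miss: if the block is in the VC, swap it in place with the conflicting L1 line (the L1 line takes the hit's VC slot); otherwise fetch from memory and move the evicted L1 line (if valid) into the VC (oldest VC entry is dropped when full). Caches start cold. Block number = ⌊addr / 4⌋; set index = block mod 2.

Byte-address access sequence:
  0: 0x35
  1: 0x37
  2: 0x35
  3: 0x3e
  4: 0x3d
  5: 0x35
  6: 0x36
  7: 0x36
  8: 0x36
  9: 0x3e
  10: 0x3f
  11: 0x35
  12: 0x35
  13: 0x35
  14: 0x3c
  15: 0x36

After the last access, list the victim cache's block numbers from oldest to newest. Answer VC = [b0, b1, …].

#0 0x35→b13/s1 MISS; vc=[]
#1 0x37→b13/s1 L1-HIT; vc=[]
#2 0x35→b13/s1 L1-HIT; vc=[]
#3 0x3e→b15/s1 MISS; vc=[13]
#4 0x3d→b15/s1 L1-HIT; vc=[13]
#5 0x35→b13/s1 VC-HIT; vc=[15]
#6 0x36→b13/s1 L1-HIT; vc=[15]
#7 0x36→b13/s1 L1-HIT; vc=[15]
#8 0x36→b13/s1 L1-HIT; vc=[15]
#9 0x3e→b15/s1 VC-HIT; vc=[13]
#10 0x3f→b15/s1 L1-HIT; vc=[13]
#11 0x35→b13/s1 VC-HIT; vc=[15]
#12 0x35→b13/s1 L1-HIT; vc=[15]
#13 0x35→b13/s1 L1-HIT; vc=[15]
#14 0x3c→b15/s1 VC-HIT; vc=[13]
#15 0x36→b13/s1 VC-HIT; vc=[15]

VC = [15]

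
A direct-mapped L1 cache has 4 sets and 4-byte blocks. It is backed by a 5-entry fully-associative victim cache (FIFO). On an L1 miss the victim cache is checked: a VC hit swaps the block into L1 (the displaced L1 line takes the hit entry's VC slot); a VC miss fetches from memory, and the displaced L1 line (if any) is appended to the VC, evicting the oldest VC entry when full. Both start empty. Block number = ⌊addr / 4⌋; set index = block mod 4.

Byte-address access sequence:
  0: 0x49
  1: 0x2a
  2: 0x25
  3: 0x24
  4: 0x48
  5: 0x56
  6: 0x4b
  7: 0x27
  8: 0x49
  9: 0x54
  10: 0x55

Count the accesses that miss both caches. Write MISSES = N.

#0 0x49→b18/s2 MISS; vc=[]
#1 0x2a→b10/s2 MISS; vc=[18]
#2 0x25→b9/s1 MISS; vc=[18]
#3 0x24→b9/s1 L1-HIT; vc=[18]
#4 0x48→b18/s2 VC-HIT; vc=[10]
#5 0x56→b21/s1 MISS; vc=[10,9]
#6 0x4b→b18/s2 L1-HIT; vc=[10,9]
#7 0x27→b9/s1 VC-HIT; vc=[10,21]
#8 0x49→b18/s2 L1-HIT; vc=[10,21]
#9 0x54→b21/s1 VC-HIT; vc=[10,9]
#10 0x55→b21/s1 L1-HIT; vc=[10,9]

MISSES = 4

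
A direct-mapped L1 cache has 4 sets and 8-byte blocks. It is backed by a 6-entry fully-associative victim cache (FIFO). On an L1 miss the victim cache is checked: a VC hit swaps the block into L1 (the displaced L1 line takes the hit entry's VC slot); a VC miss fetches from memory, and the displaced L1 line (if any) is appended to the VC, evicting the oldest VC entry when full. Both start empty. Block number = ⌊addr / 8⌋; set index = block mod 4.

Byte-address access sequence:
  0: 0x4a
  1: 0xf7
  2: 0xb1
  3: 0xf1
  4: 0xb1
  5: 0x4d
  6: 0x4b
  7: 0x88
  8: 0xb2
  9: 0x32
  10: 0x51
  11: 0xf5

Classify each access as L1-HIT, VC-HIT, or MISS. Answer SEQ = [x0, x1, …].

SEQ = [MISS, MISS, MISS, VC-HIT, VC-HIT, L1-HIT, L1-HIT, MISS, L1-HIT, MISS, MISS, VC-HIT]

0: 0x4a (blk 9, set 1) → MISS  vc=[]
1: 0xf7 (blk 30, set 2) → MISS  vc=[]
2: 0xb1 (blk 22, set 2) → MISS  vc=[30]
3: 0xf1 (blk 30, set 2) → VC-HIT  vc=[22]
4: 0xb1 (blk 22, set 2) → VC-HIT  vc=[30]
5: 0x4d (blk 9, set 1) → L1-HIT  vc=[30]
6: 0x4b (blk 9, set 1) → L1-HIT  vc=[30]
7: 0x88 (blk 17, set 1) → MISS  vc=[30, 9]
8: 0xb2 (blk 22, set 2) → L1-HIT  vc=[30, 9]
9: 0x32 (blk 6, set 2) → MISS  vc=[30, 9, 22]
10: 0x51 (blk 10, set 2) → MISS  vc=[30, 9, 22, 6]
11: 0xf5 (blk 30, set 2) → VC-HIT  vc=[10, 9, 22, 6]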